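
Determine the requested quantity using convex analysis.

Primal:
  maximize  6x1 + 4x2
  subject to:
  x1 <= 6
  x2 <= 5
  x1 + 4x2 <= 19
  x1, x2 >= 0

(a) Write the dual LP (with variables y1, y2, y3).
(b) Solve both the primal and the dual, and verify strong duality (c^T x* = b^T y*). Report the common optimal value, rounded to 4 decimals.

The standard primal-dual pair for 'max c^T x s.t. A x <= b, x >= 0' is:
  Dual:  min b^T y  s.t.  A^T y >= c,  y >= 0.

So the dual LP is:
  minimize  6y1 + 5y2 + 19y3
  subject to:
    y1 + y3 >= 6
    y2 + 4y3 >= 4
    y1, y2, y3 >= 0

Solving the primal: x* = (6, 3.25).
  primal value c^T x* = 49.
Solving the dual: y* = (5, 0, 1).
  dual value b^T y* = 49.
Strong duality: c^T x* = b^T y*. Confirmed.

49


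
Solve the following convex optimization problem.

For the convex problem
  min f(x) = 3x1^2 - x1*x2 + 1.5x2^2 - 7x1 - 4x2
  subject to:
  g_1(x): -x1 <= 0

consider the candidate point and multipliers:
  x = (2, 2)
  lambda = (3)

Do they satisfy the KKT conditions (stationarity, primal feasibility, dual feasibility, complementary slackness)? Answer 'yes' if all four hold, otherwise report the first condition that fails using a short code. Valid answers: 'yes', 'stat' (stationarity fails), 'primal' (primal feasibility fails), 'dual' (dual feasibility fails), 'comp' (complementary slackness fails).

Gradient of f: grad f(x) = Q x + c = (3, 0)
Constraint values g_i(x) = a_i^T x - b_i:
  g_1((2, 2)) = -2
Stationarity residual: grad f(x) + sum_i lambda_i a_i = (0, 0)
  -> stationarity OK
Primal feasibility (all g_i <= 0): OK
Dual feasibility (all lambda_i >= 0): OK
Complementary slackness (lambda_i * g_i(x) = 0 for all i): FAILS

Verdict: the first failing condition is complementary_slackness -> comp.

comp


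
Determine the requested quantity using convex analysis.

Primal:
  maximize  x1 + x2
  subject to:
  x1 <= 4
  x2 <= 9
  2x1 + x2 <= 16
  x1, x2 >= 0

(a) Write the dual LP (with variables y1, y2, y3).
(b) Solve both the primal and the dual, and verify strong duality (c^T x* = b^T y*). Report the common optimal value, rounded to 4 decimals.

The standard primal-dual pair for 'max c^T x s.t. A x <= b, x >= 0' is:
  Dual:  min b^T y  s.t.  A^T y >= c,  y >= 0.

So the dual LP is:
  minimize  4y1 + 9y2 + 16y3
  subject to:
    y1 + 2y3 >= 1
    y2 + y3 >= 1
    y1, y2, y3 >= 0

Solving the primal: x* = (3.5, 9).
  primal value c^T x* = 12.5.
Solving the dual: y* = (0, 0.5, 0.5).
  dual value b^T y* = 12.5.
Strong duality: c^T x* = b^T y*. Confirmed.

12.5


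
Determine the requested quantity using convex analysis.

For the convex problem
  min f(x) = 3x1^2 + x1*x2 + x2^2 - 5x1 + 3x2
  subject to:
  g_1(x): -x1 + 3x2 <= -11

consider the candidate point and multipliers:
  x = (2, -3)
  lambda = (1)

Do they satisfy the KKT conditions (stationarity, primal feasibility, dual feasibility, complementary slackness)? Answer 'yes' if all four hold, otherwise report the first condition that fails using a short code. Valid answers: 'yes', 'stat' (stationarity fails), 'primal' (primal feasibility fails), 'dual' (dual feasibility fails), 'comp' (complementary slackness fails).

Gradient of f: grad f(x) = Q x + c = (4, -1)
Constraint values g_i(x) = a_i^T x - b_i:
  g_1((2, -3)) = 0
Stationarity residual: grad f(x) + sum_i lambda_i a_i = (3, 2)
  -> stationarity FAILS
Primal feasibility (all g_i <= 0): OK
Dual feasibility (all lambda_i >= 0): OK
Complementary slackness (lambda_i * g_i(x) = 0 for all i): OK

Verdict: the first failing condition is stationarity -> stat.

stat


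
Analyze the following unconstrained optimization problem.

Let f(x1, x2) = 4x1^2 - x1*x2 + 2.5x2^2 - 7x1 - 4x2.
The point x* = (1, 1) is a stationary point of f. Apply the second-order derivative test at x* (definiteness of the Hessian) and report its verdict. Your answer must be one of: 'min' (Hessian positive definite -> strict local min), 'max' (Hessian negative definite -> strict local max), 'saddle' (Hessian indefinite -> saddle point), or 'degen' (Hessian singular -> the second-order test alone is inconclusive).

Compute the Hessian H = grad^2 f:
  H = [[8, -1], [-1, 5]]
Verify stationarity: grad f(x*) = H x* + g = (0, 0).
Eigenvalues of H: 4.6972, 8.3028.
Both eigenvalues > 0, so H is positive definite -> x* is a strict local min.

min


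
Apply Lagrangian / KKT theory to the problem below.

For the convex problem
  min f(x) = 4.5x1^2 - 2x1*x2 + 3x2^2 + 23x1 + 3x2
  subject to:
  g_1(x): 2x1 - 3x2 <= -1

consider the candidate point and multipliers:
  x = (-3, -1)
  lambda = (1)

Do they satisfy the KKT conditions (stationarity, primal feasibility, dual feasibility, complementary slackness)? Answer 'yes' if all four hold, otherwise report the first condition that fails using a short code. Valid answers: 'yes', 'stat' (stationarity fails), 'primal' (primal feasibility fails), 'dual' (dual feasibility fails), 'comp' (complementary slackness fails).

Gradient of f: grad f(x) = Q x + c = (-2, 3)
Constraint values g_i(x) = a_i^T x - b_i:
  g_1((-3, -1)) = -2
Stationarity residual: grad f(x) + sum_i lambda_i a_i = (0, 0)
  -> stationarity OK
Primal feasibility (all g_i <= 0): OK
Dual feasibility (all lambda_i >= 0): OK
Complementary slackness (lambda_i * g_i(x) = 0 for all i): FAILS

Verdict: the first failing condition is complementary_slackness -> comp.

comp


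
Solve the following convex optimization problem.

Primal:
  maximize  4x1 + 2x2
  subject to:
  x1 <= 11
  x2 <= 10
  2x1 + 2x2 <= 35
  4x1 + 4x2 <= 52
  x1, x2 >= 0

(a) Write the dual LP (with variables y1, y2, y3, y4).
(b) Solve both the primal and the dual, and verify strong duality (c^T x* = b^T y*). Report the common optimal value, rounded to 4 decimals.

The standard primal-dual pair for 'max c^T x s.t. A x <= b, x >= 0' is:
  Dual:  min b^T y  s.t.  A^T y >= c,  y >= 0.

So the dual LP is:
  minimize  11y1 + 10y2 + 35y3 + 52y4
  subject to:
    y1 + 2y3 + 4y4 >= 4
    y2 + 2y3 + 4y4 >= 2
    y1, y2, y3, y4 >= 0

Solving the primal: x* = (11, 2).
  primal value c^T x* = 48.
Solving the dual: y* = (2, 0, 0, 0.5).
  dual value b^T y* = 48.
Strong duality: c^T x* = b^T y*. Confirmed.

48


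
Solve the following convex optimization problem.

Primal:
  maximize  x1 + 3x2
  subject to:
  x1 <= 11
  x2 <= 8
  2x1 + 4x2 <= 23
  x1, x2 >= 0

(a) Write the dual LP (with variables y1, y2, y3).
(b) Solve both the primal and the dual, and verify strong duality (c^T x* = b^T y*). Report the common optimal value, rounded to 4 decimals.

The standard primal-dual pair for 'max c^T x s.t. A x <= b, x >= 0' is:
  Dual:  min b^T y  s.t.  A^T y >= c,  y >= 0.

So the dual LP is:
  minimize  11y1 + 8y2 + 23y3
  subject to:
    y1 + 2y3 >= 1
    y2 + 4y3 >= 3
    y1, y2, y3 >= 0

Solving the primal: x* = (0, 5.75).
  primal value c^T x* = 17.25.
Solving the dual: y* = (0, 0, 0.75).
  dual value b^T y* = 17.25.
Strong duality: c^T x* = b^T y*. Confirmed.

17.25


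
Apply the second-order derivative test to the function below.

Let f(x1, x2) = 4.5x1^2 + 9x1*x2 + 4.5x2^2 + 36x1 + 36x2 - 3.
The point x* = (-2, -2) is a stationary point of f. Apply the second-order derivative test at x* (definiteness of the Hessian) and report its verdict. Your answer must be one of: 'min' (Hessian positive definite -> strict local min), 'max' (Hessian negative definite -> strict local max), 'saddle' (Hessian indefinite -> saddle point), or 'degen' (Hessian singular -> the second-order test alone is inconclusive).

Compute the Hessian H = grad^2 f:
  H = [[9, 9], [9, 9]]
Verify stationarity: grad f(x*) = H x* + g = (0, 0).
Eigenvalues of H: 0, 18.
H has a zero eigenvalue (singular; positive semidefinite but not definite), so H is neither positive definite, negative definite, nor indefinite. The second-order test alone is inconclusive -> degen.
(Indeed, f is constant along the null direction of H through x*, so x* is not a strict local extremum.)

degen


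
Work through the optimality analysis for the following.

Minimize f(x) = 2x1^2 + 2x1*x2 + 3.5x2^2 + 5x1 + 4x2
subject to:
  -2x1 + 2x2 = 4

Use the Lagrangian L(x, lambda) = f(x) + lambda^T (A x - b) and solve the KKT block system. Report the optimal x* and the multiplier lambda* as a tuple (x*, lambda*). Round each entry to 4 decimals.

Form the Lagrangian:
  L(x, lambda) = (1/2) x^T Q x + c^T x + lambda^T (A x - b)
Stationarity (grad_x L = 0): Q x + c + A^T lambda = 0.
Primal feasibility: A x = b.

This gives the KKT block system:
  [ Q   A^T ] [ x     ]   [-c ]
  [ A    0  ] [ lambda ] = [ b ]

Solving the linear system:
  x*      = (-1.8, 0.2)
  lambda* = (-0.9)
  f(x*)   = -2.3

x* = (-1.8, 0.2), lambda* = (-0.9)


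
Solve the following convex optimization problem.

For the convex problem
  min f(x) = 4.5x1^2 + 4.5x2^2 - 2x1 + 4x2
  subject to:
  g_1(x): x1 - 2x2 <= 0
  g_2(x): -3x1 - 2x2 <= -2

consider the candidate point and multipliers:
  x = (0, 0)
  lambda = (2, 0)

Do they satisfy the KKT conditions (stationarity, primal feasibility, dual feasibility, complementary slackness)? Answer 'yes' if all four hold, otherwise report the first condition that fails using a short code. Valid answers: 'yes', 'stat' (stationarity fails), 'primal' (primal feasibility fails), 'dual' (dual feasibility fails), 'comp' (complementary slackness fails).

Gradient of f: grad f(x) = Q x + c = (-2, 4)
Constraint values g_i(x) = a_i^T x - b_i:
  g_1((0, 0)) = 0
  g_2((0, 0)) = 2
Stationarity residual: grad f(x) + sum_i lambda_i a_i = (0, 0)
  -> stationarity OK
Primal feasibility (all g_i <= 0): FAILS
Dual feasibility (all lambda_i >= 0): OK
Complementary slackness (lambda_i * g_i(x) = 0 for all i): OK

Verdict: the first failing condition is primal_feasibility -> primal.

primal


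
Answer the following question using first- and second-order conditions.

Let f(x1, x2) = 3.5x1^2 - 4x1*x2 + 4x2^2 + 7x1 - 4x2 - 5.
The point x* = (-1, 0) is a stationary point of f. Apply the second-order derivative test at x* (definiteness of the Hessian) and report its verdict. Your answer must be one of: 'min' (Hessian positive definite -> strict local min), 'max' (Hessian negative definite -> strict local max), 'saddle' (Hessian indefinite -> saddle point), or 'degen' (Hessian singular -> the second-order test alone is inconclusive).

Compute the Hessian H = grad^2 f:
  H = [[7, -4], [-4, 8]]
Verify stationarity: grad f(x*) = H x* + g = (0, 0).
Eigenvalues of H: 3.4689, 11.5311.
Both eigenvalues > 0, so H is positive definite -> x* is a strict local min.

min


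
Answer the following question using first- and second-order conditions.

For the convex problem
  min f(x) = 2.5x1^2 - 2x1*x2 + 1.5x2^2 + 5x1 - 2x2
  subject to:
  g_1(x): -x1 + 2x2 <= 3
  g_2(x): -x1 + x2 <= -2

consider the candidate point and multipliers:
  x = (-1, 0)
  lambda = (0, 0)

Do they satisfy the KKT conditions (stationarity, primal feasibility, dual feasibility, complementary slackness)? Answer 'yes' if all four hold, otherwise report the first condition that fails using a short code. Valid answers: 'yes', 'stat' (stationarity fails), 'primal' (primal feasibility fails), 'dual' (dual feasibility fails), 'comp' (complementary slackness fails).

Gradient of f: grad f(x) = Q x + c = (0, 0)
Constraint values g_i(x) = a_i^T x - b_i:
  g_1((-1, 0)) = -2
  g_2((-1, 0)) = 3
Stationarity residual: grad f(x) + sum_i lambda_i a_i = (0, 0)
  -> stationarity OK
Primal feasibility (all g_i <= 0): FAILS
Dual feasibility (all lambda_i >= 0): OK
Complementary slackness (lambda_i * g_i(x) = 0 for all i): OK

Verdict: the first failing condition is primal_feasibility -> primal.

primal


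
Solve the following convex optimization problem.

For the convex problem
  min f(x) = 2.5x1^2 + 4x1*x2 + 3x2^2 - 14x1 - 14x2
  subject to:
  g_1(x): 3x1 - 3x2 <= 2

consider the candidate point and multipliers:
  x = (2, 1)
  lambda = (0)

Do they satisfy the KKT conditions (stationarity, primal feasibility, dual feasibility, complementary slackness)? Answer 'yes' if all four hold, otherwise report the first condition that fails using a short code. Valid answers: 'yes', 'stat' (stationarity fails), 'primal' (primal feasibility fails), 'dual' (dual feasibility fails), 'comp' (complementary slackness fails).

Gradient of f: grad f(x) = Q x + c = (0, 0)
Constraint values g_i(x) = a_i^T x - b_i:
  g_1((2, 1)) = 1
Stationarity residual: grad f(x) + sum_i lambda_i a_i = (0, 0)
  -> stationarity OK
Primal feasibility (all g_i <= 0): FAILS
Dual feasibility (all lambda_i >= 0): OK
Complementary slackness (lambda_i * g_i(x) = 0 for all i): OK

Verdict: the first failing condition is primal_feasibility -> primal.

primal


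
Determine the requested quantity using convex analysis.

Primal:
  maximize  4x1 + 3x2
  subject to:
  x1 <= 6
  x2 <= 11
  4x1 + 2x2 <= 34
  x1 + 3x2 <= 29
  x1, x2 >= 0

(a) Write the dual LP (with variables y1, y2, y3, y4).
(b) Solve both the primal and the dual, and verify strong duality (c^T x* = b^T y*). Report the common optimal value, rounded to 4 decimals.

The standard primal-dual pair for 'max c^T x s.t. A x <= b, x >= 0' is:
  Dual:  min b^T y  s.t.  A^T y >= c,  y >= 0.

So the dual LP is:
  minimize  6y1 + 11y2 + 34y3 + 29y4
  subject to:
    y1 + 4y3 + y4 >= 4
    y2 + 2y3 + 3y4 >= 3
    y1, y2, y3, y4 >= 0

Solving the primal: x* = (4.4, 8.2).
  primal value c^T x* = 42.2.
Solving the dual: y* = (0, 0, 0.9, 0.4).
  dual value b^T y* = 42.2.
Strong duality: c^T x* = b^T y*. Confirmed.

42.2


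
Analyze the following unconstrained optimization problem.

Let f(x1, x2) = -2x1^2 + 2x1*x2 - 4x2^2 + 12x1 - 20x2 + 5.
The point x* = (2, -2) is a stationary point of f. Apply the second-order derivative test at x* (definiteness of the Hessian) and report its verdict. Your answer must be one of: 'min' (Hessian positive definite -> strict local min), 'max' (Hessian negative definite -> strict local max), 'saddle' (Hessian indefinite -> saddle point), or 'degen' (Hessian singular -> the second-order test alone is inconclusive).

Compute the Hessian H = grad^2 f:
  H = [[-4, 2], [2, -8]]
Verify stationarity: grad f(x*) = H x* + g = (0, 0).
Eigenvalues of H: -8.8284, -3.1716.
Both eigenvalues < 0, so H is negative definite -> x* is a strict local max.

max


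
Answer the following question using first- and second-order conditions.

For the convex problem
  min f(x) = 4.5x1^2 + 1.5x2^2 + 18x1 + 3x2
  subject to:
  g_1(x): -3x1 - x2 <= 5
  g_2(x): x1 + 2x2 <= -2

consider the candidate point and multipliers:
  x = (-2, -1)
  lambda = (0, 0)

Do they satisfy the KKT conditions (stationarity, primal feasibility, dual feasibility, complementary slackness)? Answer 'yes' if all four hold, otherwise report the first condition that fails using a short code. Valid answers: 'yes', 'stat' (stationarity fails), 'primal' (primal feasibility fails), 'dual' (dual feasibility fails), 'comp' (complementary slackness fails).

Gradient of f: grad f(x) = Q x + c = (0, 0)
Constraint values g_i(x) = a_i^T x - b_i:
  g_1((-2, -1)) = 2
  g_2((-2, -1)) = -2
Stationarity residual: grad f(x) + sum_i lambda_i a_i = (0, 0)
  -> stationarity OK
Primal feasibility (all g_i <= 0): FAILS
Dual feasibility (all lambda_i >= 0): OK
Complementary slackness (lambda_i * g_i(x) = 0 for all i): OK

Verdict: the first failing condition is primal_feasibility -> primal.

primal


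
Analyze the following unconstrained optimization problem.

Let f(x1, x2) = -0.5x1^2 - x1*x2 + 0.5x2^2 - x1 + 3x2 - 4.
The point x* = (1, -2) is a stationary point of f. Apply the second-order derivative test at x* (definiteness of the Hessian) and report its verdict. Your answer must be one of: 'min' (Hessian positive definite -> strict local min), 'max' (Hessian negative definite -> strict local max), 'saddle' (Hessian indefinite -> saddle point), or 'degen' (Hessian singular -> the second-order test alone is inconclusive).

Compute the Hessian H = grad^2 f:
  H = [[-1, -1], [-1, 1]]
Verify stationarity: grad f(x*) = H x* + g = (0, 0).
Eigenvalues of H: -1.4142, 1.4142.
Eigenvalues have mixed signs, so H is indefinite -> x* is a saddle point.

saddle


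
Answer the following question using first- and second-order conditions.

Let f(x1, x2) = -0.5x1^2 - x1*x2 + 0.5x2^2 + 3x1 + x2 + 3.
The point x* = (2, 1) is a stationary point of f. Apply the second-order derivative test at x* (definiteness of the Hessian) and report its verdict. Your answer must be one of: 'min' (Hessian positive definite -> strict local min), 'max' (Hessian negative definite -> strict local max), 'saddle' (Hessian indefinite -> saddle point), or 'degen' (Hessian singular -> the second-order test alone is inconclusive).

Compute the Hessian H = grad^2 f:
  H = [[-1, -1], [-1, 1]]
Verify stationarity: grad f(x*) = H x* + g = (0, 0).
Eigenvalues of H: -1.4142, 1.4142.
Eigenvalues have mixed signs, so H is indefinite -> x* is a saddle point.

saddle


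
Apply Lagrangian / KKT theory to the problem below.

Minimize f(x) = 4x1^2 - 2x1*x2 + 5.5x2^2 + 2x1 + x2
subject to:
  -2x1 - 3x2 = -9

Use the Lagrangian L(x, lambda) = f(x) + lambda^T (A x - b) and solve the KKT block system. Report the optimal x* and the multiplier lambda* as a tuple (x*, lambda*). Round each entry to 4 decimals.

Form the Lagrangian:
  L(x, lambda) = (1/2) x^T Q x + c^T x + lambda^T (A x - b)
Stationarity (grad_x L = 0): Q x + c + A^T lambda = 0.
Primal feasibility: A x = b.

This gives the KKT block system:
  [ Q   A^T ] [ x     ]   [-c ]
  [ A    0  ] [ lambda ] = [ b ]

Solving the linear system:
  x*      = (1.7143, 1.8571)
  lambda* = (6)
  f(x*)   = 29.6429

x* = (1.7143, 1.8571), lambda* = (6)


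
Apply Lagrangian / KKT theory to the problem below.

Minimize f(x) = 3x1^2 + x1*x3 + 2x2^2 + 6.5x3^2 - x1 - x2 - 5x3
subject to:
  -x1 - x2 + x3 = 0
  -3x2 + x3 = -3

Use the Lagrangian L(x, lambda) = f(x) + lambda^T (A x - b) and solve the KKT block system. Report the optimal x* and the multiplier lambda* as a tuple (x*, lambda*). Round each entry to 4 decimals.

Form the Lagrangian:
  L(x, lambda) = (1/2) x^T Q x + c^T x + lambda^T (A x - b)
Stationarity (grad_x L = 0): Q x + c + A^T lambda = 0.
Primal feasibility: A x = b.

This gives the KKT block system:
  [ Q   A^T ] [ x     ]   [-c ]
  [ A    0  ] [ lambda ] = [ b ]

Solving the linear system:
  x*      = (-0.6306, 1.1847, 0.5541)
  lambda* = (-4.2293, 2.6561)
  f(x*)   = 2.3217

x* = (-0.6306, 1.1847, 0.5541), lambda* = (-4.2293, 2.6561)


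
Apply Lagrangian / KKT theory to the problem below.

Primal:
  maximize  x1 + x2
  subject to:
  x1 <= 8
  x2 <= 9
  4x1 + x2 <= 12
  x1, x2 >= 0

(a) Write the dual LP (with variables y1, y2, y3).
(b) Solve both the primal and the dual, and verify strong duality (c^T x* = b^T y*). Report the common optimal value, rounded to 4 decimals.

The standard primal-dual pair for 'max c^T x s.t. A x <= b, x >= 0' is:
  Dual:  min b^T y  s.t.  A^T y >= c,  y >= 0.

So the dual LP is:
  minimize  8y1 + 9y2 + 12y3
  subject to:
    y1 + 4y3 >= 1
    y2 + y3 >= 1
    y1, y2, y3 >= 0

Solving the primal: x* = (0.75, 9).
  primal value c^T x* = 9.75.
Solving the dual: y* = (0, 0.75, 0.25).
  dual value b^T y* = 9.75.
Strong duality: c^T x* = b^T y*. Confirmed.

9.75


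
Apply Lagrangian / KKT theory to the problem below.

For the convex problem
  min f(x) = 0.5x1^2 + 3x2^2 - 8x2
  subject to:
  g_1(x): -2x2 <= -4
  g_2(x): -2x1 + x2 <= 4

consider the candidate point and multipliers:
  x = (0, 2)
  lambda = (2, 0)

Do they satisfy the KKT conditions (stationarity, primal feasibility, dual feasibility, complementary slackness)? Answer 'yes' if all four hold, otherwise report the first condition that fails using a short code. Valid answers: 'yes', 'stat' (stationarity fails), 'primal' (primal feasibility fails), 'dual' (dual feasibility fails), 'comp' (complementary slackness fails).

Gradient of f: grad f(x) = Q x + c = (0, 4)
Constraint values g_i(x) = a_i^T x - b_i:
  g_1((0, 2)) = 0
  g_2((0, 2)) = -2
Stationarity residual: grad f(x) + sum_i lambda_i a_i = (0, 0)
  -> stationarity OK
Primal feasibility (all g_i <= 0): OK
Dual feasibility (all lambda_i >= 0): OK
Complementary slackness (lambda_i * g_i(x) = 0 for all i): OK

Verdict: yes, KKT holds.

yes


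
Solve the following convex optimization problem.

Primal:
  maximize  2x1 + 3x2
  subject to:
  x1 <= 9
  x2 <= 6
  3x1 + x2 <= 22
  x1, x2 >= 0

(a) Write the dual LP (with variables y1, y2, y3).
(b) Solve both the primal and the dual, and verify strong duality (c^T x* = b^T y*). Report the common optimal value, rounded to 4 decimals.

The standard primal-dual pair for 'max c^T x s.t. A x <= b, x >= 0' is:
  Dual:  min b^T y  s.t.  A^T y >= c,  y >= 0.

So the dual LP is:
  minimize  9y1 + 6y2 + 22y3
  subject to:
    y1 + 3y3 >= 2
    y2 + y3 >= 3
    y1, y2, y3 >= 0

Solving the primal: x* = (5.3333, 6).
  primal value c^T x* = 28.6667.
Solving the dual: y* = (0, 2.3333, 0.6667).
  dual value b^T y* = 28.6667.
Strong duality: c^T x* = b^T y*. Confirmed.

28.6667


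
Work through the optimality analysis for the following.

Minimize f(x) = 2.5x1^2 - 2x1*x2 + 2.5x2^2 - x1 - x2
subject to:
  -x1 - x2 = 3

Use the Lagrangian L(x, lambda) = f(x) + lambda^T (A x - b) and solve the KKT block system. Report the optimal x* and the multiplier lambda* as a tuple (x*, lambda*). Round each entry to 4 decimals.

Form the Lagrangian:
  L(x, lambda) = (1/2) x^T Q x + c^T x + lambda^T (A x - b)
Stationarity (grad_x L = 0): Q x + c + A^T lambda = 0.
Primal feasibility: A x = b.

This gives the KKT block system:
  [ Q   A^T ] [ x     ]   [-c ]
  [ A    0  ] [ lambda ] = [ b ]

Solving the linear system:
  x*      = (-1.5, -1.5)
  lambda* = (-5.5)
  f(x*)   = 9.75

x* = (-1.5, -1.5), lambda* = (-5.5)


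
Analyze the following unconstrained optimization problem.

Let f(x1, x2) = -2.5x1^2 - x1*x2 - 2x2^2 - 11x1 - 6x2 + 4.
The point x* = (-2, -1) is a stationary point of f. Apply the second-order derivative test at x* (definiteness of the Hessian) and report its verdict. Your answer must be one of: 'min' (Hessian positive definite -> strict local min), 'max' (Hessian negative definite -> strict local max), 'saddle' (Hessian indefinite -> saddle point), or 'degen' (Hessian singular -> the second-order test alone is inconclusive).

Compute the Hessian H = grad^2 f:
  H = [[-5, -1], [-1, -4]]
Verify stationarity: grad f(x*) = H x* + g = (0, 0).
Eigenvalues of H: -5.618, -3.382.
Both eigenvalues < 0, so H is negative definite -> x* is a strict local max.

max


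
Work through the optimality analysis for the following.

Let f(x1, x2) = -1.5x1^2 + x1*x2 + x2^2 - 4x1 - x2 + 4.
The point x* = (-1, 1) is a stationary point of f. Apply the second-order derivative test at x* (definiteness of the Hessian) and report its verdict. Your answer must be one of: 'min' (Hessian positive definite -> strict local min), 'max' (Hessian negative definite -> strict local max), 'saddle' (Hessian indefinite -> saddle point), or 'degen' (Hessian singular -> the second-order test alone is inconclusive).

Compute the Hessian H = grad^2 f:
  H = [[-3, 1], [1, 2]]
Verify stationarity: grad f(x*) = H x* + g = (0, 0).
Eigenvalues of H: -3.1926, 2.1926.
Eigenvalues have mixed signs, so H is indefinite -> x* is a saddle point.

saddle


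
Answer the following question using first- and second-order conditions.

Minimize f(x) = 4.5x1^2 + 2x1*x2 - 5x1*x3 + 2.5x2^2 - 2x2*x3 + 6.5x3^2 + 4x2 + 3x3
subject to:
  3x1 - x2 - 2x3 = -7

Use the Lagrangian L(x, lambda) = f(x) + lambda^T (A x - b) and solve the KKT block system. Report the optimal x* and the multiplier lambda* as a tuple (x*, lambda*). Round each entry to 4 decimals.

Form the Lagrangian:
  L(x, lambda) = (1/2) x^T Q x + c^T x + lambda^T (A x - b)
Stationarity (grad_x L = 0): Q x + c + A^T lambda = 0.
Primal feasibility: A x = b.

This gives the KKT block system:
  [ Q   A^T ] [ x     ]   [-c ]
  [ A    0  ] [ lambda ] = [ b ]

Solving the linear system:
  x*      = (-2.0059, 1.0441, -0.0308)
  lambda* = (5.2702)
  f(x*)   = 20.4875

x* = (-2.0059, 1.0441, -0.0308), lambda* = (5.2702)


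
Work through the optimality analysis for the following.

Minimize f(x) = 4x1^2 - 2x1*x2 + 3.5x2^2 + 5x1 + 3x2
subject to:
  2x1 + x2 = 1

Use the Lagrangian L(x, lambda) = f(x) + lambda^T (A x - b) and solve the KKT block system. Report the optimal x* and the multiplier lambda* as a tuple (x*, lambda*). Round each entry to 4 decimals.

Form the Lagrangian:
  L(x, lambda) = (1/2) x^T Q x + c^T x + lambda^T (A x - b)
Stationarity (grad_x L = 0): Q x + c + A^T lambda = 0.
Primal feasibility: A x = b.

This gives the KKT block system:
  [ Q   A^T ] [ x     ]   [-c ]
  [ A    0  ] [ lambda ] = [ b ]

Solving the linear system:
  x*      = (0.3864, 0.2273)
  lambda* = (-3.8182)
  f(x*)   = 3.2159

x* = (0.3864, 0.2273), lambda* = (-3.8182)


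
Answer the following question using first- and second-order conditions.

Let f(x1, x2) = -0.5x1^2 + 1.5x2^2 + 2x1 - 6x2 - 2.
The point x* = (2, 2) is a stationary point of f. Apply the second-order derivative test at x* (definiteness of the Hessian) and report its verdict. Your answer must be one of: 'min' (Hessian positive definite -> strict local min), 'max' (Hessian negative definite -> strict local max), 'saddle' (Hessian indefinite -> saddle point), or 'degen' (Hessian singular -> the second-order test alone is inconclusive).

Compute the Hessian H = grad^2 f:
  H = [[-1, 0], [0, 3]]
Verify stationarity: grad f(x*) = H x* + g = (0, 0).
Eigenvalues of H: -1, 3.
Eigenvalues have mixed signs, so H is indefinite -> x* is a saddle point.

saddle


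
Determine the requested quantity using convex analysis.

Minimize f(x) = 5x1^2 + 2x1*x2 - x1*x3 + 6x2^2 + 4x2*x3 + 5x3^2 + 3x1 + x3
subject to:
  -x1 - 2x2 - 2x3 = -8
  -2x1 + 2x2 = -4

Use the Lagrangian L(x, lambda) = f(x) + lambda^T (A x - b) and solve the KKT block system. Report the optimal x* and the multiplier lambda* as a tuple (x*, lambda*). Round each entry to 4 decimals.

Form the Lagrangian:
  L(x, lambda) = (1/2) x^T Q x + c^T x + lambda^T (A x - b)
Stationarity (grad_x L = 0): Q x + c + A^T lambda = 0.
Primal feasibility: A x = b.

This gives the KKT block system:
  [ Q   A^T ] [ x     ]   [-c ]
  [ A    0  ] [ lambda ] = [ b ]

Solving the linear system:
  x*      = (2.1899, 0.1899, 2.7152)
  lambda* = (13.3608, 4.6013)
  f(x*)   = 67.288

x* = (2.1899, 0.1899, 2.7152), lambda* = (13.3608, 4.6013)


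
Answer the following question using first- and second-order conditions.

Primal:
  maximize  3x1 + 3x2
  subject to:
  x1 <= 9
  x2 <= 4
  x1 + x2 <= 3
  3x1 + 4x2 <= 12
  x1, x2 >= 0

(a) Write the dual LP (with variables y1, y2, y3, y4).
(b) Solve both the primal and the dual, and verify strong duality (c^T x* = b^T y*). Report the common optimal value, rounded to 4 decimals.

The standard primal-dual pair for 'max c^T x s.t. A x <= b, x >= 0' is:
  Dual:  min b^T y  s.t.  A^T y >= c,  y >= 0.

So the dual LP is:
  minimize  9y1 + 4y2 + 3y3 + 12y4
  subject to:
    y1 + y3 + 3y4 >= 3
    y2 + y3 + 4y4 >= 3
    y1, y2, y3, y4 >= 0

Solving the primal: x* = (3, 0).
  primal value c^T x* = 9.
Solving the dual: y* = (0, 0, 3, 0).
  dual value b^T y* = 9.
Strong duality: c^T x* = b^T y*. Confirmed.

9


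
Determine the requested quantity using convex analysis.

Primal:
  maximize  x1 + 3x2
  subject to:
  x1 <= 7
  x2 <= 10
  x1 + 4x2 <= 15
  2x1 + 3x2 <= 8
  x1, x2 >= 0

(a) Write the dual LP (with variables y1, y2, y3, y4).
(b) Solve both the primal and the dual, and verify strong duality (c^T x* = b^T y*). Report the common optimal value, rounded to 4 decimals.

The standard primal-dual pair for 'max c^T x s.t. A x <= b, x >= 0' is:
  Dual:  min b^T y  s.t.  A^T y >= c,  y >= 0.

So the dual LP is:
  minimize  7y1 + 10y2 + 15y3 + 8y4
  subject to:
    y1 + y3 + 2y4 >= 1
    y2 + 4y3 + 3y4 >= 3
    y1, y2, y3, y4 >= 0

Solving the primal: x* = (0, 2.6667).
  primal value c^T x* = 8.
Solving the dual: y* = (0, 0, 0, 1).
  dual value b^T y* = 8.
Strong duality: c^T x* = b^T y*. Confirmed.

8


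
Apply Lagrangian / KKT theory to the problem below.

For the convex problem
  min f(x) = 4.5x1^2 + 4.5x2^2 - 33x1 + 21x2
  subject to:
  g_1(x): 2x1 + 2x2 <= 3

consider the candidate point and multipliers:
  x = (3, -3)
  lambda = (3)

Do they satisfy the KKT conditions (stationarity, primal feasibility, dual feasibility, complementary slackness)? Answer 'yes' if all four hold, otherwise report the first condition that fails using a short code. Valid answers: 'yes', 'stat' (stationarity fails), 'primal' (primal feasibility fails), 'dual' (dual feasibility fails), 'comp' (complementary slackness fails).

Gradient of f: grad f(x) = Q x + c = (-6, -6)
Constraint values g_i(x) = a_i^T x - b_i:
  g_1((3, -3)) = -3
Stationarity residual: grad f(x) + sum_i lambda_i a_i = (0, 0)
  -> stationarity OK
Primal feasibility (all g_i <= 0): OK
Dual feasibility (all lambda_i >= 0): OK
Complementary slackness (lambda_i * g_i(x) = 0 for all i): FAILS

Verdict: the first failing condition is complementary_slackness -> comp.

comp


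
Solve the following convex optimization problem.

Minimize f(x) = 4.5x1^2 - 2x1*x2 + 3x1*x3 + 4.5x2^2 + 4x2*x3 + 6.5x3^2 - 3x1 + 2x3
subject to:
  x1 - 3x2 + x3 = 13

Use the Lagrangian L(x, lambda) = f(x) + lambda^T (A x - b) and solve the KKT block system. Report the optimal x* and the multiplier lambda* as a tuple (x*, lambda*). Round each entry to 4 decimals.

Form the Lagrangian:
  L(x, lambda) = (1/2) x^T Q x + c^T x + lambda^T (A x - b)
Stationarity (grad_x L = 0): Q x + c + A^T lambda = 0.
Primal feasibility: A x = b.

This gives the KKT block system:
  [ Q   A^T ] [ x     ]   [-c ]
  [ A    0  ] [ lambda ] = [ b ]

Solving the linear system:
  x*      = (-0.0815, -3.7862, 1.7228)
  lambda* = (-9.0072)
  f(x*)   = 60.3922

x* = (-0.0815, -3.7862, 1.7228), lambda* = (-9.0072)


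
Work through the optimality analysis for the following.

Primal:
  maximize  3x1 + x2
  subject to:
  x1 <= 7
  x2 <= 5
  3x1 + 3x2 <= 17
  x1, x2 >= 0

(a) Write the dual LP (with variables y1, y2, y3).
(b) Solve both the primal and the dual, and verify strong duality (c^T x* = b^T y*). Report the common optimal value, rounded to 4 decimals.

The standard primal-dual pair for 'max c^T x s.t. A x <= b, x >= 0' is:
  Dual:  min b^T y  s.t.  A^T y >= c,  y >= 0.

So the dual LP is:
  minimize  7y1 + 5y2 + 17y3
  subject to:
    y1 + 3y3 >= 3
    y2 + 3y3 >= 1
    y1, y2, y3 >= 0

Solving the primal: x* = (5.6667, 0).
  primal value c^T x* = 17.
Solving the dual: y* = (0, 0, 1).
  dual value b^T y* = 17.
Strong duality: c^T x* = b^T y*. Confirmed.

17


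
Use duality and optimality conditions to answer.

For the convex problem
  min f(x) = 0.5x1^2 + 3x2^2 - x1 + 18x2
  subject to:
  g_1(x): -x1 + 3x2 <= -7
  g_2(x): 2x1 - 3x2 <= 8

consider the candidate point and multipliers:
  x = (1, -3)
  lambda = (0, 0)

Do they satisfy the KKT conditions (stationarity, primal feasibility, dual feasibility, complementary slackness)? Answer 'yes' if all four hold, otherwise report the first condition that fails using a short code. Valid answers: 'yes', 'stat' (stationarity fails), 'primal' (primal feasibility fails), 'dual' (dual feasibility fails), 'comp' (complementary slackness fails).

Gradient of f: grad f(x) = Q x + c = (0, 0)
Constraint values g_i(x) = a_i^T x - b_i:
  g_1((1, -3)) = -3
  g_2((1, -3)) = 3
Stationarity residual: grad f(x) + sum_i lambda_i a_i = (0, 0)
  -> stationarity OK
Primal feasibility (all g_i <= 0): FAILS
Dual feasibility (all lambda_i >= 0): OK
Complementary slackness (lambda_i * g_i(x) = 0 for all i): OK

Verdict: the first failing condition is primal_feasibility -> primal.

primal


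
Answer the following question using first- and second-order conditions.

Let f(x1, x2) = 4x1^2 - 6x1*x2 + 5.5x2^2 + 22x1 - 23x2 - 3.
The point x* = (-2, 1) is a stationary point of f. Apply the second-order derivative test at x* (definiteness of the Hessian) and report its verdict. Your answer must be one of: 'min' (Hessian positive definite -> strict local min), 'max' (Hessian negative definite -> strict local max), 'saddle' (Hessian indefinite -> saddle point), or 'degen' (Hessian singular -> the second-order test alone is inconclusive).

Compute the Hessian H = grad^2 f:
  H = [[8, -6], [-6, 11]]
Verify stationarity: grad f(x*) = H x* + g = (0, 0).
Eigenvalues of H: 3.3153, 15.6847.
Both eigenvalues > 0, so H is positive definite -> x* is a strict local min.

min


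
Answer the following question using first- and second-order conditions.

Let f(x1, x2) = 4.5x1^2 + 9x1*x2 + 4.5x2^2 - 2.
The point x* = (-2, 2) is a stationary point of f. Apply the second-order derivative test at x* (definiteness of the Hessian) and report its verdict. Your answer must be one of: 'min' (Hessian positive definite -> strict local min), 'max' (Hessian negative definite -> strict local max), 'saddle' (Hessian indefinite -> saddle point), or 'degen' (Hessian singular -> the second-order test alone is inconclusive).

Compute the Hessian H = grad^2 f:
  H = [[9, 9], [9, 9]]
Verify stationarity: grad f(x*) = H x* + g = (0, 0).
Eigenvalues of H: 0, 18.
H has a zero eigenvalue (singular; positive semidefinite but not definite), so H is neither positive definite, negative definite, nor indefinite. The second-order test alone is inconclusive -> degen.
(Indeed, f is constant along the null direction of H through x*, so x* is not a strict local extremum.)

degen


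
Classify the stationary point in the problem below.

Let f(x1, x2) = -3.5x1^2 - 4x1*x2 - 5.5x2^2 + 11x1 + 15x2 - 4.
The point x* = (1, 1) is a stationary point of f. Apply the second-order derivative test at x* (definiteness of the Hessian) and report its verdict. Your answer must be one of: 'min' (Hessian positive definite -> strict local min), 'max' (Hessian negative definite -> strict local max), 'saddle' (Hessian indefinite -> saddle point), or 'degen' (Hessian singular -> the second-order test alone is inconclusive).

Compute the Hessian H = grad^2 f:
  H = [[-7, -4], [-4, -11]]
Verify stationarity: grad f(x*) = H x* + g = (0, 0).
Eigenvalues of H: -13.4721, -4.5279.
Both eigenvalues < 0, so H is negative definite -> x* is a strict local max.

max


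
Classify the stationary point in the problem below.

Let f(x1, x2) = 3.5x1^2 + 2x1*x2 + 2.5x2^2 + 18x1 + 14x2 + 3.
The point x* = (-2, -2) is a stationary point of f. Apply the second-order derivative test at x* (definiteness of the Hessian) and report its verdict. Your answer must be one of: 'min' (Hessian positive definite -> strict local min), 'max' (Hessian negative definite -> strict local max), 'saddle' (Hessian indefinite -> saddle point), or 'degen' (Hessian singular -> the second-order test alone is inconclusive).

Compute the Hessian H = grad^2 f:
  H = [[7, 2], [2, 5]]
Verify stationarity: grad f(x*) = H x* + g = (0, 0).
Eigenvalues of H: 3.7639, 8.2361.
Both eigenvalues > 0, so H is positive definite -> x* is a strict local min.

min


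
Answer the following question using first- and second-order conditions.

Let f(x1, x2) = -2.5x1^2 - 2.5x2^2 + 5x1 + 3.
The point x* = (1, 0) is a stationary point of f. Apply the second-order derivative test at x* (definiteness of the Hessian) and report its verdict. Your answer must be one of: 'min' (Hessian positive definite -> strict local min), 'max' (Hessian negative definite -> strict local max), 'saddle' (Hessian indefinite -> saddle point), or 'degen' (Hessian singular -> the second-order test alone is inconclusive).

Compute the Hessian H = grad^2 f:
  H = [[-5, 0], [0, -5]]
Verify stationarity: grad f(x*) = H x* + g = (0, 0).
Eigenvalues of H: -5, -5.
Both eigenvalues < 0, so H is negative definite -> x* is a strict local max.

max


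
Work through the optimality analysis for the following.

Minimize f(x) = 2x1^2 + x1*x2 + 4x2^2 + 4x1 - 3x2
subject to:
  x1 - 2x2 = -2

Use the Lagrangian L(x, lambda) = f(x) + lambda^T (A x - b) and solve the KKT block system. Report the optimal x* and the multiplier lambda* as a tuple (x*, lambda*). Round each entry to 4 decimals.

Form the Lagrangian:
  L(x, lambda) = (1/2) x^T Q x + c^T x + lambda^T (A x - b)
Stationarity (grad_x L = 0): Q x + c + A^T lambda = 0.
Primal feasibility: A x = b.

This gives the KKT block system:
  [ Q   A^T ] [ x     ]   [-c ]
  [ A    0  ] [ lambda ] = [ b ]

Solving the linear system:
  x*      = (-1.0714, 0.4643)
  lambda* = (-0.1786)
  f(x*)   = -3.0179

x* = (-1.0714, 0.4643), lambda* = (-0.1786)


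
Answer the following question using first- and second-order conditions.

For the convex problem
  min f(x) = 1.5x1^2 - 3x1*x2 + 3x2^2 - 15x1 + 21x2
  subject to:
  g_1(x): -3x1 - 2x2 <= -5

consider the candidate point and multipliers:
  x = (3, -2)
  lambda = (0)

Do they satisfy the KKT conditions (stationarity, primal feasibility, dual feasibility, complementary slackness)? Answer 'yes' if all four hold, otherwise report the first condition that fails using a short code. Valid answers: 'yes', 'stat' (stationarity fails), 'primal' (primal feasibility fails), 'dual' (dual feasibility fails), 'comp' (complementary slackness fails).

Gradient of f: grad f(x) = Q x + c = (0, 0)
Constraint values g_i(x) = a_i^T x - b_i:
  g_1((3, -2)) = 0
Stationarity residual: grad f(x) + sum_i lambda_i a_i = (0, 0)
  -> stationarity OK
Primal feasibility (all g_i <= 0): OK
Dual feasibility (all lambda_i >= 0): OK
Complementary slackness (lambda_i * g_i(x) = 0 for all i): OK

Verdict: yes, KKT holds.

yes


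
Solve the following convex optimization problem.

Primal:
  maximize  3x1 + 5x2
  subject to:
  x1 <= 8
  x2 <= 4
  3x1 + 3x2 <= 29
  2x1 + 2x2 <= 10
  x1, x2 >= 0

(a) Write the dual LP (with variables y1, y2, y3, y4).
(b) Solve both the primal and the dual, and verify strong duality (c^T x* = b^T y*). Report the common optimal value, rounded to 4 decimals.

The standard primal-dual pair for 'max c^T x s.t. A x <= b, x >= 0' is:
  Dual:  min b^T y  s.t.  A^T y >= c,  y >= 0.

So the dual LP is:
  minimize  8y1 + 4y2 + 29y3 + 10y4
  subject to:
    y1 + 3y3 + 2y4 >= 3
    y2 + 3y3 + 2y4 >= 5
    y1, y2, y3, y4 >= 0

Solving the primal: x* = (1, 4).
  primal value c^T x* = 23.
Solving the dual: y* = (0, 2, 0, 1.5).
  dual value b^T y* = 23.
Strong duality: c^T x* = b^T y*. Confirmed.

23


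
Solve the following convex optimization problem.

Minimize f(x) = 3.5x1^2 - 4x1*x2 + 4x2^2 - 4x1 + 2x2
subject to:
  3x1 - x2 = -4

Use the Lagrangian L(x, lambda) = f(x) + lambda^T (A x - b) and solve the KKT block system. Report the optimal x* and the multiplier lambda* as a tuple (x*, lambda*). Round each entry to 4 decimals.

Form the Lagrangian:
  L(x, lambda) = (1/2) x^T Q x + c^T x + lambda^T (A x - b)
Stationarity (grad_x L = 0): Q x + c + A^T lambda = 0.
Primal feasibility: A x = b.

This gives the KKT block system:
  [ Q   A^T ] [ x     ]   [-c ]
  [ A    0  ] [ lambda ] = [ b ]

Solving the linear system:
  x*      = (-1.4909, -0.4727)
  lambda* = (4.1818)
  f(x*)   = 10.8727

x* = (-1.4909, -0.4727), lambda* = (4.1818)


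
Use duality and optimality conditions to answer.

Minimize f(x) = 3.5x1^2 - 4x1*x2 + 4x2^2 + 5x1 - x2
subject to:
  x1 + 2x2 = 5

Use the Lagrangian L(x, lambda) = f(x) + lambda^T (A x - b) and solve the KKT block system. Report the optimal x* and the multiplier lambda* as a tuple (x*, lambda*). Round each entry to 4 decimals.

Form the Lagrangian:
  L(x, lambda) = (1/2) x^T Q x + c^T x + lambda^T (A x - b)
Stationarity (grad_x L = 0): Q x + c + A^T lambda = 0.
Primal feasibility: A x = b.

This gives the KKT block system:
  [ Q   A^T ] [ x     ]   [-c ]
  [ A    0  ] [ lambda ] = [ b ]

Solving the linear system:
  x*      = (1.1154, 1.9423)
  lambda* = (-5.0385)
  f(x*)   = 14.4135

x* = (1.1154, 1.9423), lambda* = (-5.0385)


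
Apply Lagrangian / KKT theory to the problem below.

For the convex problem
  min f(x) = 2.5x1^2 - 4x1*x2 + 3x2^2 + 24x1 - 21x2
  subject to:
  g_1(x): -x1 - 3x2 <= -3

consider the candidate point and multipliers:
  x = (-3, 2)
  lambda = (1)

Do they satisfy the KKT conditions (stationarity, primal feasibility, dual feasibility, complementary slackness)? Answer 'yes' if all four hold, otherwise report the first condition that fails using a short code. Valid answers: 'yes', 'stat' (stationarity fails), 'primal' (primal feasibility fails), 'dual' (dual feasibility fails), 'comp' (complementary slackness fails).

Gradient of f: grad f(x) = Q x + c = (1, 3)
Constraint values g_i(x) = a_i^T x - b_i:
  g_1((-3, 2)) = 0
Stationarity residual: grad f(x) + sum_i lambda_i a_i = (0, 0)
  -> stationarity OK
Primal feasibility (all g_i <= 0): OK
Dual feasibility (all lambda_i >= 0): OK
Complementary slackness (lambda_i * g_i(x) = 0 for all i): OK

Verdict: yes, KKT holds.

yes
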